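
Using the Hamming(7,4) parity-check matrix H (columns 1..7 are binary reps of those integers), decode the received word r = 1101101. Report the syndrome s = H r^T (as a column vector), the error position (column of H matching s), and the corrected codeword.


s = (1, 0, 1)^T, error position = 5, corrected codeword c = 1101001

Compute s = H r^T mod 2 one row at a time:
  s_1 = 1 + 1 + 0 + 1 = 3 ≡ 1 (mod 2).
  s_2 = 1 + 0 + 0 + 1 = 2 ≡ 0 (mod 2).
  s_3 = 1 + 0 + 1 + 1 = 3 ≡ 1 (mod 2).
s = (1, 0, 1)^T — this equals column 5 of H (binary 101), so error is at position 5.
Correct: flip bit 5 of r = 1101101 to get c = 1101001.


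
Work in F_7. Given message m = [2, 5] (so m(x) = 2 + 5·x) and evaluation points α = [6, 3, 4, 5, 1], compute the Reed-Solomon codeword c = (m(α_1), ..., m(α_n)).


c = [4, 3, 1, 6, 0]

Message polynomial: m(x) = 2 + 5·x (mod 7).
For each evaluation point α_i, compute m(α_i) mod 7:
  α_1 = 6: Horner steps 5 → 4, so m(6) = 4.
  α_2 = 3: Horner steps 5 → 3, so m(3) = 3.
  α_3 = 4: Horner steps 5 → 1, so m(4) = 1.
  α_4 = 5: Horner steps 5 → 6, so m(5) = 6.
  α_5 = 1: Horner steps 5 → 0, so m(1) = 0.
Codeword c = [4, 3, 1, 6, 0] ∈ F_7^5.


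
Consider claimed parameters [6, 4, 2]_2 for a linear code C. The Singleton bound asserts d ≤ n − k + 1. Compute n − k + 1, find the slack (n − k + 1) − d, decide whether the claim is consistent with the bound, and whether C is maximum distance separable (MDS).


Singleton RHS = n − k + 1 = 3, slack = 1, bound satisfied, not MDS.

Singleton bound: d ≤ n − k + 1.
Here n = 6, k = 4, so n − k + 1 = 3.
Given d = 2, check d ≤ 3: YES.
Slack = (n − k + 1) − d = 1.
The code is NOT MDS (slack = 1 > 0).
Description: the claimed parameters are [6, 4, 2]_2; such a code would be non-MDS.


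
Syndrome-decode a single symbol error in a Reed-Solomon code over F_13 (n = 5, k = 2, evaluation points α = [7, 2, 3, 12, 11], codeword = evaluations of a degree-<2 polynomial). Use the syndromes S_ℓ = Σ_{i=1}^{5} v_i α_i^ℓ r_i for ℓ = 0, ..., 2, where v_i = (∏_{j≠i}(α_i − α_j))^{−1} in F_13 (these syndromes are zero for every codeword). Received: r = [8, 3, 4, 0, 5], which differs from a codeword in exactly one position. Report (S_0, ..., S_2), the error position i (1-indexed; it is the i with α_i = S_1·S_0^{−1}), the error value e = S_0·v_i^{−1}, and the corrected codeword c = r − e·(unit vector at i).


S = (10, 6, 1), error at position 5, error magnitude e = 6, c = [8, 3, 4, 0, 12].

Step 1: column multipliers v_i = (∏_{j≠i}(α_i − α_j))^{−1} mod 13.
  i = 1 (α = 7): (7−2)(7−3)(7−12)(7−11) = 5·4·(−5)·(−4) = 400 ≡ 10, so v_1 = 10^{−1} = 4 (mod 13).
  i = 2 (α = 2): (2−7)(2−3)(2−12)(2−11) = (−5)·(−1)·(−10)·(−9) = 450 ≡ 8, so v_2 = 8^{−1} = 5 (mod 13).
  i = 3 (α = 3): (3−7)(3−2)(3−12)(3−11) = (−4)·1·(−9)·(−8) = −288 ≡ 11, so v_3 = 11^{−1} = 6 (mod 13).
  i = 4 (α = 12): (12−7)(12−2)(12−3)(12−11) = 5·10·9·1 = 450 ≡ 8, so v_4 = 8^{−1} = 5 (mod 13).
  i = 5 (α = 11): (11−7)(11−2)(11−3)(11−12) = 4·9·8·(−1) = −288 ≡ 11, so v_5 = 11^{−1} = 6 (mod 13).
  v = [4, 5, 6, 5, 6].
Step 2: syndromes of r = [8, 3, 4, 0, 5] (all sums mod 13).
  S_0 = Σ v_i r_i = 4·8 + 5·3 + 6·4 + 5·0 + 6·5 = 101 ≡ 10.
  S_1 = Σ v_i α_i r_i = 4·7·8 + 5·2·3 + 6·3·4 + 5·12·0 + 6·11·5 = 656 ≡ 6.
  α_i^2 mod 13 = [10, 4, 9, 1, 4].
  S_2 = Σ v_i α_i^2 r_i = 4·10·8 + 5·4·3 + 6·9·4 + 5·1·0 + 6·4·5 = 716 ≡ 1.
  S = (10, 6, 1) ≠ 0, so r is not a codeword (an error is present).
Step 3: locate the error. For a single error e at position i, S_ℓ = v_i·e·α_i^ℓ, so α_err = S_1/S_0.
  S_0^{−1} = 10^{−1} = 4 (mod 13), so α_err = 6·4 = 24 ≡ 11 = α_5. Error position i = 5.
  Consistency check: S_2/S_1 = 1·11 = 11 ≡ 11 = α_err ✓ (single-error assumption holds).
Step 4: error magnitude e = S_0/v_5 = S_0·∏_{j≠5}(α_5 − α_j) = 10·11 = 110 ≡ 6 (mod 13).
Step 5: correct position 5: c_5 = r_5 − e = 5 − 6 ≡ 12 (mod 13). Hence c = [8, 3, 4, 0, 12].
  Check: interpolating c through the α_i gives m(x) = 1 + 1·x (degree < 2) with m(α_i) = c_i for every i, so c is indeed a codeword.


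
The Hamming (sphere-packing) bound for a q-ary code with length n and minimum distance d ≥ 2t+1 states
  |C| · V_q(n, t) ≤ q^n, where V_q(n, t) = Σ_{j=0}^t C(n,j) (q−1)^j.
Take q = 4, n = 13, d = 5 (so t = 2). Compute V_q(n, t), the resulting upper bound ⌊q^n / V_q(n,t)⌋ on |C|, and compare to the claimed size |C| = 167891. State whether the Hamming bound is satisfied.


V_q(n, t) = 742, q^n = 67108864, Hamming bound = 90443, |C| = 167891 > bound (violated).

Step 1: Compute V_q(n, t) = Σ_{j=0}^2 C(n, j) (q−1)^j.
  j = 0: C(13,0)·(3)^0 = 1·1 = 1.
  j = 1: C(13,1)·(3)^1 = 13·3 = 39.
  j = 2: C(13,2)·(3)^2 = 78·9 = 702.
  V_q(n, t) = 1 + 39 + 702 = 742.
Step 2: q^n = 4^13 = 67108864.
Step 3: Hamming bound ⌊q^n / V_q(n,t)⌋ = ⌊67108864/742⌋ = 90443.
Step 4: Compare |C| = 167891 to 90443: violated.
The claimed |C| lies above the Hamming bound, so no 4-ary code of length 13 with d ≥ 5 can have 167891 codewords.


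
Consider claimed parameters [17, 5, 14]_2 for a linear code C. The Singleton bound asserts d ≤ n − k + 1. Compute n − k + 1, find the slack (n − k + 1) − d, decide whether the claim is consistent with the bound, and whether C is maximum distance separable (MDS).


Singleton RHS = n − k + 1 = 13, slack = -1, bound violated (no such code; not MDS).

Singleton bound: d ≤ n − k + 1.
Here n = 17, k = 5, so n − k + 1 = 13.
Given d = 14, check d ≤ 13: NO.
Slack = (n − k + 1) − d = -1.
The slack is negative: d = 14 exceeds n − k + 1 = 13 by 1, so the Singleton bound is violated and no linear [17, 5, 14]_2 code can exist. In particular it is not MDS (MDS requires d = n − k + 1 exactly).
Description: the claimed parameters are [17, 5, 14]_2; such a code would be impossible (violates the Singleton bound).


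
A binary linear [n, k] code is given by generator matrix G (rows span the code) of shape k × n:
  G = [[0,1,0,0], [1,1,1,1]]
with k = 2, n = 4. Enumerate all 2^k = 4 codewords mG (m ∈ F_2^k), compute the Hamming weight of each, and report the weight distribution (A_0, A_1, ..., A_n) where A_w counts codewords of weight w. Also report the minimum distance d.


Weight distribution: A_0 = 1, A_1 = 1, A_3 = 1, A_4 = 1. Minimum distance d = 1.

Enumerate all 2^2 = 4 messages m ∈ F_2^2.
For each, compute codeword c = mG in F_2^4, then tally its weight.
  m = 00 → c = 0000, weight = 0.
  m = 10 → c = 0100, weight = 1.
  m = 01 → c = 1111, weight = 4.
  m = 11 → c = 1011, weight = 3.
Tally weights:
  weight 0: 1 codewords.
  weight 1: 1 codewords.
  weight 3: 1 codewords.
  weight 4: 1 codewords.
Minimum distance d = smallest w > 0 with A_w > 0 = 1.
Sanity: Σ A_w = 4 = 2^2 = 4 ✓.


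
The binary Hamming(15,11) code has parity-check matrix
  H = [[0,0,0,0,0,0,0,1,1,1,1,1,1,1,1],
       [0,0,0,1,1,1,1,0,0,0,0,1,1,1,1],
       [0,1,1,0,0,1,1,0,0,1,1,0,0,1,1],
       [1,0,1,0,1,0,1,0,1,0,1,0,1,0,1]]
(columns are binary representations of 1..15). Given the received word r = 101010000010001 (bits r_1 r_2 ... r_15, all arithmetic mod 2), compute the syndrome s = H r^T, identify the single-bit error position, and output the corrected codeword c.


s = (0, 0, 1, 1)^T, error position = 3, corrected codeword c = 100010000010001

Compute s = H r^T mod 2 one row at a time:
  s_1 = 0 + 0 + 0 + 1 + 0 + 0 + 0 + 1 = 2 ≡ 0 (mod 2).
  s_2 = 0 + 1 + 0 + 0 + 0 + 0 + 0 + 1 = 2 ≡ 0 (mod 2).
  s_3 = 0 + 1 + 0 + 0 + 0 + 1 + 0 + 1 = 3 ≡ 1 (mod 2).
  s_4 = 1 + 1 + 1 + 0 + 0 + 1 + 0 + 1 = 5 ≡ 1 (mod 2).
s = (0, 0, 1, 1)^T — this equals column 3 of H (binary 0011), so error is at position 3.
Correct: flip bit 3 of r = 101010000010001 to get c = 100010000010001.


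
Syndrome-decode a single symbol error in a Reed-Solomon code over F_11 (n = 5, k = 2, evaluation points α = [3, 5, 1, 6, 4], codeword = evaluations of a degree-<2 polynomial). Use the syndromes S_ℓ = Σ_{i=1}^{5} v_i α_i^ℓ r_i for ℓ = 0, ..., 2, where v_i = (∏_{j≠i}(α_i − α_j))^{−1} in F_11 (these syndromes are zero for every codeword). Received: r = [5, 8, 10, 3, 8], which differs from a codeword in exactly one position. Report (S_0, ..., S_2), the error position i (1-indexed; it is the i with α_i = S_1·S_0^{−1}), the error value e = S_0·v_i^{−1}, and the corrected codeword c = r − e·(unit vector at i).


S = (10, 6, 8), error at position 2, error magnitude e = 8, c = [5, 0, 10, 3, 8].

Step 1: column multipliers v_i = (∏_{j≠i}(α_i − α_j))^{−1} mod 11.
  i = 1 (α = 3): (3−5)(3−1)(3−6)(3−4) = (−2)·2·(−3)·(−1) = −12 ≡ 10, so v_1 = 10^{−1} = 10 (mod 11).
  i = 2 (α = 5): (5−3)(5−1)(5−6)(5−4) = 2·4·(−1)·1 = −8 ≡ 3, so v_2 = 3^{−1} = 4 (mod 11).
  i = 3 (α = 1): (1−3)(1−5)(1−6)(1−4) = (−2)·(−4)·(−5)·(−3) = 120 ≡ 10, so v_3 = 10^{−1} = 10 (mod 11).
  i = 4 (α = 6): (6−3)(6−5)(6−1)(6−4) = 3·1·5·2 = 30 ≡ 8, so v_4 = 8^{−1} = 7 (mod 11).
  i = 5 (α = 4): (4−3)(4−5)(4−1)(4−6) = 1·(−1)·3·(−2) = 6 ≡ 6, so v_5 = 6^{−1} = 2 (mod 11).
  v = [10, 4, 10, 7, 2].
Step 2: syndromes of r = [5, 8, 10, 3, 8] (all sums mod 11).
  S_0 = Σ v_i r_i = 10·5 + 4·8 + 10·10 + 7·3 + 2·8 = 219 ≡ 10.
  S_1 = Σ v_i α_i r_i = 10·3·5 + 4·5·8 + 10·1·10 + 7·6·3 + 2·4·8 = 600 ≡ 6.
  α_i^2 mod 11 = [9, 3, 1, 3, 5].
  S_2 = Σ v_i α_i^2 r_i = 10·9·5 + 4·3·8 + 10·1·10 + 7·3·3 + 2·5·8 = 789 ≡ 8.
  S = (10, 6, 8) ≠ 0, so r is not a codeword (an error is present).
Step 3: locate the error. For a single error e at position i, S_ℓ = v_i·e·α_i^ℓ, so α_err = S_1/S_0.
  S_0^{−1} = 10^{−1} = 10 (mod 11), so α_err = 6·10 = 60 ≡ 5 = α_2. Error position i = 2.
  Consistency check: S_2/S_1 = 8·2 = 16 ≡ 5 = α_err ✓ (single-error assumption holds).
Step 4: error magnitude e = S_0/v_2 = S_0·∏_{j≠2}(α_2 − α_j) = 10·3 = 30 ≡ 8 (mod 11).
Step 5: correct position 2: c_2 = r_2 − e = 8 − 8 ≡ 0 (mod 11). Hence c = [5, 0, 10, 3, 8].
  Check: interpolating c through the α_i gives m(x) = 7 + 3·x (degree < 2) with m(α_i) = c_i for every i, so c is indeed a codeword.


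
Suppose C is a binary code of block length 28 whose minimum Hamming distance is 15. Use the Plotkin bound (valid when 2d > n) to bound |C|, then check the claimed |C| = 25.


Plotkin bound M ≤ 14; given |C| = 25 > bound (violated).

Check applicability: 2d = 30, n = 28.
2d − n = 2 > 0, so Plotkin applies.
Compute d/(2d−n) = 15/2 ≈ 7.5000.
⌊d/(2d−n)⌋ = 7.
Plotkin bound: M ≤ 2·7 = 14.
Given |C| = 25, check: VIOLATED.
This |C| is above the Plotkin bound, so no binary code with n = 28, d = 15 and 25 codewords exists.


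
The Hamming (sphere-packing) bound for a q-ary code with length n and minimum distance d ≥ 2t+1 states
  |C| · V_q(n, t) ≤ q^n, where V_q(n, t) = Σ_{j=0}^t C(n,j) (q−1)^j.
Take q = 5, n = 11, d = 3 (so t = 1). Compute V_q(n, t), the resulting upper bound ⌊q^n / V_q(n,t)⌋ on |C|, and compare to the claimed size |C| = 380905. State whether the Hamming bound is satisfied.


V_q(n, t) = 45, q^n = 48828125, Hamming bound = 1085069, |C| = 380905 ≤ bound (satisfied).

Step 1: Compute V_q(n, t) = Σ_{j=0}^1 C(n, j) (q−1)^j.
  j = 0: C(11,0)·(4)^0 = 1·1 = 1.
  j = 1: C(11,1)·(4)^1 = 11·4 = 44.
  V_q(n, t) = 1 + 44 = 45.
Step 2: q^n = 5^11 = 48828125.
Step 3: Hamming bound ⌊q^n / V_q(n,t)⌋ = ⌊48828125/45⌋ = 1085069.
Step 4: Compare |C| = 380905 to 1085069: satisfied.
The claimed |C| lies below the Hamming bound.


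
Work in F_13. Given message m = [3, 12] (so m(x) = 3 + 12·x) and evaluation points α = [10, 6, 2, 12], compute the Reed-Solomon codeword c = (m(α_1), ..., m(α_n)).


c = [6, 10, 1, 4]

Message polynomial: m(x) = 3 + 12·x (mod 13).
For each evaluation point α_i, compute m(α_i) mod 13:
  α_1 = 10: Horner steps 12 → 6, so m(10) = 6.
  α_2 = 6: Horner steps 12 → 10, so m(6) = 10.
  α_3 = 2: Horner steps 12 → 1, so m(2) = 1.
  α_4 = 12: Horner steps 12 → 4, so m(12) = 4.
Codeword c = [6, 10, 1, 4] ∈ F_13^4.


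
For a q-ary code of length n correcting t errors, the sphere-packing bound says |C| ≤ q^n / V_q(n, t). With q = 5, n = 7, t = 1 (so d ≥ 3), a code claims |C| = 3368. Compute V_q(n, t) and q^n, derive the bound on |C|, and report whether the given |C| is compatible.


V_q(n, t) = 29, q^n = 78125, Hamming bound = 2693, |C| = 3368 > bound (violated).

Step 1: Compute V_q(n, t) = Σ_{j=0}^1 C(n, j) (q−1)^j.
  j = 0: C(7,0)·(4)^0 = 1·1 = 1.
  j = 1: C(7,1)·(4)^1 = 7·4 = 28.
  V_q(n, t) = 1 + 28 = 29.
Step 2: q^n = 5^7 = 78125.
Step 3: Hamming bound ⌊q^n / V_q(n,t)⌋ = ⌊78125/29⌋ = 2693.
Step 4: Compare |C| = 3368 to 2693: violated.
The claimed |C| lies above the Hamming bound, so no 5-ary code of length 7 with d ≥ 3 can have 3368 codewords.


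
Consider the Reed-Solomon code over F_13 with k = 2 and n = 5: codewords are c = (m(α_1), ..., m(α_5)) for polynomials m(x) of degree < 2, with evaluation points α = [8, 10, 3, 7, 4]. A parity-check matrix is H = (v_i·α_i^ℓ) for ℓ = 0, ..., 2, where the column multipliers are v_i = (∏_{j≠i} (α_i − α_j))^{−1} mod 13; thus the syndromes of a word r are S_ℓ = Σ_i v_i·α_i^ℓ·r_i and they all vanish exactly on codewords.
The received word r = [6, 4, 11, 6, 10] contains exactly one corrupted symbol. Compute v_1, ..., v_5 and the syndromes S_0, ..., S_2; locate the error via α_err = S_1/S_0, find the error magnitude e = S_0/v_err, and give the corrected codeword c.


S = (9, 11, 12), error at position 4, error magnitude e = 12, c = [6, 4, 11, 7, 10].

Step 1: column multipliers v_i = (∏_{j≠i}(α_i − α_j))^{−1} mod 13.
  i = 1 (α = 8): (8−10)(8−3)(8−7)(8−4) = (−2)·5·1·4 = −40 ≡ 12, so v_1 = 12^{−1} = 12 (mod 13).
  i = 2 (α = 10): (10−8)(10−3)(10−7)(10−4) = 2·7·3·6 = 252 ≡ 5, so v_2 = 5^{−1} = 8 (mod 13).
  i = 3 (α = 3): (3−8)(3−10)(3−7)(3−4) = (−5)·(−7)·(−4)·(−1) = 140 ≡ 10, so v_3 = 10^{−1} = 4 (mod 13).
  i = 4 (α = 7): (7−8)(7−10)(7−3)(7−4) = (−1)·(−3)·4·3 = 36 ≡ 10, so v_4 = 10^{−1} = 4 (mod 13).
  i = 5 (α = 4): (4−8)(4−10)(4−3)(4−7) = (−4)·(−6)·1·(−3) = −72 ≡ 6, so v_5 = 6^{−1} = 11 (mod 13).
  v = [12, 8, 4, 4, 11].
Step 2: syndromes of r = [6, 4, 11, 6, 10] (all sums mod 13).
  S_0 = Σ v_i r_i = 12·6 + 8·4 + 4·11 + 4·6 + 11·10 = 282 ≡ 9.
  S_1 = Σ v_i α_i r_i = 12·8·6 + 8·10·4 + 4·3·11 + 4·7·6 + 11·4·10 = 1636 ≡ 11.
  α_i^2 mod 13 = [12, 9, 9, 10, 3].
  S_2 = Σ v_i α_i^2 r_i = 12·12·6 + 8·9·4 + 4·9·11 + 4·10·6 + 11·3·10 = 2118 ≡ 12.
  S = (9, 11, 12) ≠ 0, so r is not a codeword (an error is present).
Step 3: locate the error. For a single error e at position i, S_ℓ = v_i·e·α_i^ℓ, so α_err = S_1/S_0.
  S_0^{−1} = 9^{−1} = 3 (mod 13), so α_err = 11·3 = 33 ≡ 7 = α_4. Error position i = 4.
  Consistency check: S_2/S_1 = 12·6 = 72 ≡ 7 = α_err ✓ (single-error assumption holds).
Step 4: error magnitude e = S_0/v_4 = S_0·∏_{j≠4}(α_4 − α_j) = 9·10 = 90 ≡ 12 (mod 13).
Step 5: correct position 4: c_4 = r_4 − e = 6 − 12 ≡ 7 (mod 13). Hence c = [6, 4, 11, 7, 10].
  Check: interpolating c through the α_i gives m(x) = 1 + 12·x (degree < 2) with m(α_i) = c_i for every i, so c is indeed a codeword.


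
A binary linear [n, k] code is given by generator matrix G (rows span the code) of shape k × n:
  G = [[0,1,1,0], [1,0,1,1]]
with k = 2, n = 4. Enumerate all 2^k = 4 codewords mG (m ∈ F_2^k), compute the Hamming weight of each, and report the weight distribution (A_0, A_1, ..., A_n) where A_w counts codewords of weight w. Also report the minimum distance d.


Weight distribution: A_0 = 1, A_2 = 1, A_3 = 2. Minimum distance d = 2.

Enumerate all 2^2 = 4 messages m ∈ F_2^2.
For each, compute codeword c = mG in F_2^4, then tally its weight.
  m = 00 → c = 0000, weight = 0.
  m = 10 → c = 0110, weight = 2.
  m = 01 → c = 1011, weight = 3.
  m = 11 → c = 1101, weight = 3.
Tally weights:
  weight 0: 1 codewords.
  weight 2: 1 codewords.
  weight 3: 2 codewords.
Minimum distance d = smallest w > 0 with A_w > 0 = 2.
Sanity: Σ A_w = 4 = 2^2 = 4 ✓.


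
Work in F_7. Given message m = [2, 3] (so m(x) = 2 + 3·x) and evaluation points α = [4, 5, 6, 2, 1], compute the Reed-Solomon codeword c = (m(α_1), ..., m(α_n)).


c = [0, 3, 6, 1, 5]

Message polynomial: m(x) = 2 + 3·x (mod 7).
For each evaluation point α_i, compute m(α_i) mod 7:
  α_1 = 4: Horner steps 3 → 0, so m(4) = 0.
  α_2 = 5: Horner steps 3 → 3, so m(5) = 3.
  α_3 = 6: Horner steps 3 → 6, so m(6) = 6.
  α_4 = 2: Horner steps 3 → 1, so m(2) = 1.
  α_5 = 1: Horner steps 3 → 5, so m(1) = 5.
Codeword c = [0, 3, 6, 1, 5] ∈ F_7^5.


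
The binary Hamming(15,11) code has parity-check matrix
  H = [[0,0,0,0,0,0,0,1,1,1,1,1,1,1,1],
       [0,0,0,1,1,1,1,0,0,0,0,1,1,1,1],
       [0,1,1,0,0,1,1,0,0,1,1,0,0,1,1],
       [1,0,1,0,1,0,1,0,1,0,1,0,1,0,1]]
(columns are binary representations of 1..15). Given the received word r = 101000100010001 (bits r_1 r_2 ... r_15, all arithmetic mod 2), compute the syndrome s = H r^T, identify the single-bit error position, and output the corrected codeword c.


s = (0, 0, 0, 1)^T, error position = 1, corrected codeword c = 001000100010001

Compute s = H r^T mod 2 one row at a time:
  s_1 = 0 + 0 + 0 + 1 + 0 + 0 + 0 + 1 = 2 ≡ 0 (mod 2).
  s_2 = 0 + 0 + 0 + 1 + 0 + 0 + 0 + 1 = 2 ≡ 0 (mod 2).
  s_3 = 0 + 1 + 0 + 1 + 0 + 1 + 0 + 1 = 4 ≡ 0 (mod 2).
  s_4 = 1 + 1 + 0 + 1 + 0 + 1 + 0 + 1 = 5 ≡ 1 (mod 2).
s = (0, 0, 0, 1)^T — this equals column 1 of H (binary 0001), so error is at position 1.
Correct: flip bit 1 of r = 101000100010001 to get c = 001000100010001.


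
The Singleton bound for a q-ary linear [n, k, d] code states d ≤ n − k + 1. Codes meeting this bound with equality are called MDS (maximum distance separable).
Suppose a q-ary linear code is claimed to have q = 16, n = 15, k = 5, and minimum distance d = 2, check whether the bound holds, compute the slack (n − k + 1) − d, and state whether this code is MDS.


Singleton RHS = n − k + 1 = 11, slack = 9, bound satisfied, not MDS.

Singleton bound: d ≤ n − k + 1.
Here n = 15, k = 5, so n − k + 1 = 11.
Given d = 2, check d ≤ 11: YES.
Slack = (n − k + 1) − d = 9.
The code is NOT MDS (slack = 9 > 0).
Description: the claimed parameters are [15, 5, 2]_16; such a code would be non-MDS.


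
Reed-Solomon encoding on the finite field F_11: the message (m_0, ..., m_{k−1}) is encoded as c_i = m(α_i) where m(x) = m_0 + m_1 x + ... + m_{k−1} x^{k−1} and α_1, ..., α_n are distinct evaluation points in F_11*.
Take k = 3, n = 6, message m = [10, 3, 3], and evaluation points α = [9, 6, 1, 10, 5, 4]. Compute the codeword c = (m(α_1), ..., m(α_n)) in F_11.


c = [5, 4, 5, 10, 1, 4]

Message polynomial: m(x) = 10 + 3·x + 3·x^2 (mod 11).
For each evaluation point α_i, compute m(α_i) mod 11:
  α_1 = 9: Horner steps 3 → 8 → 5, so m(9) = 5.
  α_2 = 6: Horner steps 3 → 10 → 4, so m(6) = 4.
  α_3 = 1: Horner steps 3 → 6 → 5, so m(1) = 5.
  α_4 = 10: Horner steps 3 → 0 → 10, so m(10) = 10.
  α_5 = 5: Horner steps 3 → 7 → 1, so m(5) = 1.
  α_6 = 4: Horner steps 3 → 4 → 4, so m(4) = 4.
Codeword c = [5, 4, 5, 10, 1, 4] ∈ F_11^6.


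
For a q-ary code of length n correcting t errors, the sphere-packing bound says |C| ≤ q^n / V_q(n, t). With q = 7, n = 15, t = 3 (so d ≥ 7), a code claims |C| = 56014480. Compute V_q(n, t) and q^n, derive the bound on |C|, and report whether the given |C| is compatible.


V_q(n, t) = 102151, q^n = 4747561509943, Hamming bound = 46475918, |C| = 56014480 > bound (violated).

Step 1: Compute V_q(n, t) = Σ_{j=0}^3 C(n, j) (q−1)^j.
  j = 0: C(15,0)·(6)^0 = 1·1 = 1.
  j = 1: C(15,1)·(6)^1 = 15·6 = 90.
  j = 2: C(15,2)·(6)^2 = 105·36 = 3780.
  j = 3: C(15,3)·(6)^3 = 455·216 = 98280.
  V_q(n, t) = 1 + 90 + 3780 + 98280 = 102151.
Step 2: q^n = 7^15 = 4747561509943.
Step 3: Hamming bound ⌊q^n / V_q(n,t)⌋ = ⌊4747561509943/102151⌋ = 46475918.
Step 4: Compare |C| = 56014480 to 46475918: violated.
The claimed |C| lies above the Hamming bound, so no 7-ary code of length 15 with d ≥ 7 can have 56014480 codewords.


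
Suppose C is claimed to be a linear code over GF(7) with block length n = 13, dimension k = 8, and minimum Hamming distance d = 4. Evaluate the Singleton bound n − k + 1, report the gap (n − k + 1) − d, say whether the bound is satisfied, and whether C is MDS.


Singleton RHS = n − k + 1 = 6, slack = 2, bound satisfied, not MDS.

Singleton bound: d ≤ n − k + 1.
Here n = 13, k = 8, so n − k + 1 = 6.
Given d = 4, check d ≤ 6: YES.
Slack = (n − k + 1) − d = 2.
The code is NOT MDS (slack = 2 > 0).
Description: the claimed parameters are [13, 8, 4]_7; such a code would be non-MDS.


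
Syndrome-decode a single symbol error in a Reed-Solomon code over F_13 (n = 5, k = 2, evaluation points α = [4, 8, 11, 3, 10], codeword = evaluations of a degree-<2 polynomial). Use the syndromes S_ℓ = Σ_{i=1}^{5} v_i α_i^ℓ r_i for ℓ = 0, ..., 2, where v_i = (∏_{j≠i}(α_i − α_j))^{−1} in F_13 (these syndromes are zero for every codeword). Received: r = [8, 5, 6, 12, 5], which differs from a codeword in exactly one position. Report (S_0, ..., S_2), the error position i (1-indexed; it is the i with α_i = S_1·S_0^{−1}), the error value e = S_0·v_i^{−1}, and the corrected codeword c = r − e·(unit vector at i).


S = (3, 4, 1), error at position 5, error magnitude e = 8, c = [8, 5, 6, 12, 10].

Step 1: column multipliers v_i = (∏_{j≠i}(α_i − α_j))^{−1} mod 13.
  i = 1 (α = 4): (4−8)(4−11)(4−3)(4−10) = (−4)·(−7)·1·(−6) = −168 ≡ 1, so v_1 = 1^{−1} = 1 (mod 13).
  i = 2 (α = 8): (8−4)(8−11)(8−3)(8−10) = 4·(−3)·5·(−2) = 120 ≡ 3, so v_2 = 3^{−1} = 9 (mod 13).
  i = 3 (α = 11): (11−4)(11−8)(11−3)(11−10) = 7·3·8·1 = 168 ≡ 12, so v_3 = 12^{−1} = 12 (mod 13).
  i = 4 (α = 3): (3−4)(3−8)(3−11)(3−10) = (−1)·(−5)·(−8)·(−7) = 280 ≡ 7, so v_4 = 7^{−1} = 2 (mod 13).
  i = 5 (α = 10): (10−4)(10−8)(10−11)(10−3) = 6·2·(−1)·7 = −84 ≡ 7, so v_5 = 7^{−1} = 2 (mod 13).
  v = [1, 9, 12, 2, 2].
Step 2: syndromes of r = [8, 5, 6, 12, 5] (all sums mod 13).
  S_0 = Σ v_i r_i = 1·8 + 9·5 + 12·6 + 2·12 + 2·5 = 159 ≡ 3.
  S_1 = Σ v_i α_i r_i = 1·4·8 + 9·8·5 + 12·11·6 + 2·3·12 + 2·10·5 = 1356 ≡ 4.
  α_i^2 mod 13 = [3, 12, 4, 9, 9].
  S_2 = Σ v_i α_i^2 r_i = 1·3·8 + 9·12·5 + 12·4·6 + 2·9·12 + 2·9·5 = 1158 ≡ 1.
  S = (3, 4, 1) ≠ 0, so r is not a codeword (an error is present).
Step 3: locate the error. For a single error e at position i, S_ℓ = v_i·e·α_i^ℓ, so α_err = S_1/S_0.
  S_0^{−1} = 3^{−1} = 9 (mod 13), so α_err = 4·9 = 36 ≡ 10 = α_5. Error position i = 5.
  Consistency check: S_2/S_1 = 1·10 = 10 ≡ 10 = α_err ✓ (single-error assumption holds).
Step 4: error magnitude e = S_0/v_5 = S_0·∏_{j≠5}(α_5 − α_j) = 3·7 = 21 ≡ 8 (mod 13).
Step 5: correct position 5: c_5 = r_5 − e = 5 − 8 ≡ 10 (mod 13). Hence c = [8, 5, 6, 12, 10].
  Check: interpolating c through the α_i gives m(x) = 11 + 9·x (degree < 2) with m(α_i) = c_i for every i, so c is indeed a codeword.


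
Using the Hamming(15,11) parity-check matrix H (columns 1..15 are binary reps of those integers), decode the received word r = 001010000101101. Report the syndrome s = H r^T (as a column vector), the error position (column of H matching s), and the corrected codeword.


s = (0, 0, 1, 0)^T, error position = 2, corrected codeword c = 011010000101101

Compute s = H r^T mod 2 one row at a time:
  s_1 = 0 + 0 + 1 + 0 + 1 + 1 + 0 + 1 = 4 ≡ 0 (mod 2).
  s_2 = 0 + 1 + 0 + 0 + 1 + 1 + 0 + 1 = 4 ≡ 0 (mod 2).
  s_3 = 0 + 1 + 0 + 0 + 1 + 0 + 0 + 1 = 3 ≡ 1 (mod 2).
  s_4 = 0 + 1 + 1 + 0 + 0 + 0 + 1 + 1 = 4 ≡ 0 (mod 2).
s = (0, 0, 1, 0)^T — this equals column 2 of H (binary 0010), so error is at position 2.
Correct: flip bit 2 of r = 001010000101101 to get c = 011010000101101.


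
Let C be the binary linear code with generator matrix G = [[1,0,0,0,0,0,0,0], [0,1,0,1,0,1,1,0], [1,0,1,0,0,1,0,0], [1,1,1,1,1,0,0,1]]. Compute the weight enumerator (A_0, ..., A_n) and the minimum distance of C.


Weight distribution: A_0 = 1, A_1 = 1, A_2 = 1, A_3 = 2, A_4 = 3, A_5 = 5, A_6 = 3. Minimum distance d = 1.

Enumerate all 2^4 = 16 messages m ∈ F_2^4.
For each, compute codeword c = mG in F_2^8, then tally its weight.
  m = 0000 → c = 00000000, weight = 0.
  m = 1000 → c = 10000000, weight = 1.
  m = 0100 → c = 01010110, weight = 4.
  m = 1100 → c = 11010110, weight = 5.
  m = 0010 → c = 10100100, weight = 3.
  m = 1010 → c = 00100100, weight = 2.
  m = 0110 → c = 11110010, weight = 5.
  m = 1110 → c = 01110010, weight = 4.
  m = 0001 → c = 11111001, weight = 6.
  m = 1001 → c = 01111001, weight = 5.
  m = 0101 → c = 10101111, weight = 6.
  m = 1101 → c = 00101111, weight = 5.
  m = 0011 → c = 01011101, weight = 5.
  m = 1011 → c = 11011101, weight = 6.
  m = 0111 → c = 00001011, weight = 3.
  m = 1111 → c = 10001011, weight = 4.
Tally weights:
  weight 0: 1 codewords.
  weight 1: 1 codewords.
  weight 2: 1 codewords.
  weight 3: 2 codewords.
  weight 4: 3 codewords.
  weight 5: 5 codewords.
  weight 6: 3 codewords.
Minimum distance d = smallest w > 0 with A_w > 0 = 1.
Sanity: Σ A_w = 16 = 2^4 = 16 ✓.


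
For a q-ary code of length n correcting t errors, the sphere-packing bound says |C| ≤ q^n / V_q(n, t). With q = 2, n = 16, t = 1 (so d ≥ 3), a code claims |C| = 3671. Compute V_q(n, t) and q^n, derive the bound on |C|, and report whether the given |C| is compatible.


V_q(n, t) = 17, q^n = 65536, Hamming bound = 3855, |C| = 3671 ≤ bound (satisfied).

Step 1: Compute V_q(n, t) = Σ_{j=0}^1 C(n, j) (q−1)^j.
  j = 0: C(16,0)·(1)^0 = 1·1 = 1.
  j = 1: C(16,1)·(1)^1 = 16·1 = 16.
  V_q(n, t) = 1 + 16 = 17.
Step 2: q^n = 2^16 = 65536.
Step 3: Hamming bound ⌊q^n / V_q(n,t)⌋ = ⌊65536/17⌋ = 3855.
Step 4: Compare |C| = 3671 to 3855: satisfied.
The claimed |C| lies below the Hamming bound.


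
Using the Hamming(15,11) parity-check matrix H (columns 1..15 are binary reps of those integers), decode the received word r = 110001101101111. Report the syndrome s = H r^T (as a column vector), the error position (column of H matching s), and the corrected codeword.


s = (0, 0, 0, 1)^T, error position = 1, corrected codeword c = 010001101101111

Compute s = H r^T mod 2 one row at a time:
  s_1 = 0 + 1 + 1 + 0 + 1 + 1 + 1 + 1 = 6 ≡ 0 (mod 2).
  s_2 = 0 + 0 + 1 + 1 + 1 + 1 + 1 + 1 = 6 ≡ 0 (mod 2).
  s_3 = 1 + 0 + 1 + 1 + 1 + 0 + 1 + 1 = 6 ≡ 0 (mod 2).
  s_4 = 1 + 0 + 0 + 1 + 1 + 0 + 1 + 1 = 5 ≡ 1 (mod 2).
s = (0, 0, 0, 1)^T — this equals column 1 of H (binary 0001), so error is at position 1.
Correct: flip bit 1 of r = 110001101101111 to get c = 010001101101111.


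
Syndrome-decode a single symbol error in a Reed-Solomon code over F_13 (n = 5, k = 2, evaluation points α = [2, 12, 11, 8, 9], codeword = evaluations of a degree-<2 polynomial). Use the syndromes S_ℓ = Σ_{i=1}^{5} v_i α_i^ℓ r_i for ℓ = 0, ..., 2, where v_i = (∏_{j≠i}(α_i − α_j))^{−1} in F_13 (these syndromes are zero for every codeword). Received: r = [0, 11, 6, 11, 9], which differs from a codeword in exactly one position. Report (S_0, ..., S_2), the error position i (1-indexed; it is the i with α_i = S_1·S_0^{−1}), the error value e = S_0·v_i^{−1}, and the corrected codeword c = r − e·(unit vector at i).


S = (12, 5, 1), error at position 4, error magnitude e = 7, c = [0, 11, 6, 4, 9].

Step 1: column multipliers v_i = (∏_{j≠i}(α_i − α_j))^{−1} mod 13.
  i = 1 (α = 2): (2−12)(2−11)(2−8)(2−9) = (−10)·(−9)·(−6)·(−7) = 3780 ≡ 10, so v_1 = 10^{−1} = 4 (mod 13).
  i = 2 (α = 12): (12−2)(12−11)(12−8)(12−9) = 10·1·4·3 = 120 ≡ 3, so v_2 = 3^{−1} = 9 (mod 13).
  i = 3 (α = 11): (11−2)(11−12)(11−8)(11−9) = 9·(−1)·3·2 = −54 ≡ 11, so v_3 = 11^{−1} = 6 (mod 13).
  i = 4 (α = 8): (8−2)(8−12)(8−11)(8−9) = 6·(−4)·(−3)·(−1) = −72 ≡ 6, so v_4 = 6^{−1} = 11 (mod 13).
  i = 5 (α = 9): (9−2)(9−12)(9−11)(9−8) = 7·(−3)·(−2)·1 = 42 ≡ 3, so v_5 = 3^{−1} = 9 (mod 13).
  v = [4, 9, 6, 11, 9].
Step 2: syndromes of r = [0, 11, 6, 11, 9] (all sums mod 13).
  S_0 = Σ v_i r_i = 4·0 + 9·11 + 6·6 + 11·11 + 9·9 = 337 ≡ 12.
  S_1 = Σ v_i α_i r_i = 4·2·0 + 9·12·11 + 6·11·6 + 11·8·11 + 9·9·9 = 3281 ≡ 5.
  α_i^2 mod 13 = [4, 1, 4, 12, 3].
  S_2 = Σ v_i α_i^2 r_i = 4·4·0 + 9·1·11 + 6·4·6 + 11·12·11 + 9·3·9 = 1938 ≡ 1.
  S = (12, 5, 1) ≠ 0, so r is not a codeword (an error is present).
Step 3: locate the error. For a single error e at position i, S_ℓ = v_i·e·α_i^ℓ, so α_err = S_1/S_0.
  S_0^{−1} = 12^{−1} = 12 (mod 13), so α_err = 5·12 = 60 ≡ 8 = α_4. Error position i = 4.
  Consistency check: S_2/S_1 = 1·8 = 8 ≡ 8 = α_err ✓ (single-error assumption holds).
Step 4: error magnitude e = S_0/v_4 = S_0·∏_{j≠4}(α_4 − α_j) = 12·6 = 72 ≡ 7 (mod 13).
Step 5: correct position 4: c_4 = r_4 − e = 11 − 7 ≡ 4 (mod 13). Hence c = [0, 11, 6, 4, 9].
  Check: interpolating c through the α_i gives m(x) = 3 + 5·x (degree < 2) with m(α_i) = c_i for every i, so c is indeed a codeword.


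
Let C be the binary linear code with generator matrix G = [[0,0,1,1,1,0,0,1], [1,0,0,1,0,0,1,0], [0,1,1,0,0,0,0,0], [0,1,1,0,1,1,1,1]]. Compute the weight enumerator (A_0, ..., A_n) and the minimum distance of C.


Weight distribution: A_0 = 1, A_2 = 1, A_3 = 3, A_4 = 5, A_5 = 4, A_6 = 1, A_7 = 1. Minimum distance d = 2.

Enumerate all 2^4 = 16 messages m ∈ F_2^4.
For each, compute codeword c = mG in F_2^8, then tally its weight.
  m = 0000 → c = 00000000, weight = 0.
  m = 1000 → c = 00111001, weight = 4.
  m = 0100 → c = 10010010, weight = 3.
  m = 1100 → c = 10101011, weight = 5.
  m = 0010 → c = 01100000, weight = 2.
  m = 1010 → c = 01011001, weight = 4.
  m = 0110 → c = 11110010, weight = 5.
  m = 1110 → c = 11001011, weight = 5.
  m = 0001 → c = 01101111, weight = 6.
  m = 1001 → c = 01010110, weight = 4.
  m = 0101 → c = 11111101, weight = 7.
  m = 1101 → c = 11000100, weight = 3.
  m = 0011 → c = 00001111, weight = 4.
  m = 1011 → c = 00110110, weight = 4.
  m = 0111 → c = 10011101, weight = 5.
  m = 1111 → c = 10100100, weight = 3.
Tally weights:
  weight 0: 1 codewords.
  weight 2: 1 codewords.
  weight 3: 3 codewords.
  weight 4: 5 codewords.
  weight 5: 4 codewords.
  weight 6: 1 codewords.
  weight 7: 1 codewords.
Minimum distance d = smallest w > 0 with A_w > 0 = 2.
Sanity: Σ A_w = 16 = 2^4 = 16 ✓.


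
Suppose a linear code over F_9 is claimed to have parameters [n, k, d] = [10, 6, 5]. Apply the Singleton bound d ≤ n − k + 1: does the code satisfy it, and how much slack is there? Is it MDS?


Singleton RHS = n − k + 1 = 5, slack = 0, bound satisfied, MDS.

Singleton bound: d ≤ n − k + 1.
Here n = 10, k = 6, so n − k + 1 = 5.
Given d = 5, check d ≤ 5: YES.
Slack = (n − k + 1) − d = 0.
The code is MDS (slack = 0).
Description: the claimed parameters are [10, 6, 5]_9; such a code would be MDS (meets Singleton bound).


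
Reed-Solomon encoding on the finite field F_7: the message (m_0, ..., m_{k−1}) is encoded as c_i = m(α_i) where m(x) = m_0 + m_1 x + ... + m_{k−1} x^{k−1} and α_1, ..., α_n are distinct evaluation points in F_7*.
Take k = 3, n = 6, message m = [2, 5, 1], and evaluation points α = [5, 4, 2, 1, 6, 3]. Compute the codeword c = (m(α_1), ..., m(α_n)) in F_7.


c = [3, 3, 2, 1, 5, 5]

Message polynomial: m(x) = 2 + 5·x + 1·x^2 (mod 7).
For each evaluation point α_i, compute m(α_i) mod 7:
  α_1 = 5: Horner steps 1 → 3 → 3, so m(5) = 3.
  α_2 = 4: Horner steps 1 → 2 → 3, so m(4) = 3.
  α_3 = 2: Horner steps 1 → 0 → 2, so m(2) = 2.
  α_4 = 1: Horner steps 1 → 6 → 1, so m(1) = 1.
  α_5 = 6: Horner steps 1 → 4 → 5, so m(6) = 5.
  α_6 = 3: Horner steps 1 → 1 → 5, so m(3) = 5.
Codeword c = [3, 3, 2, 1, 5, 5] ∈ F_7^6.


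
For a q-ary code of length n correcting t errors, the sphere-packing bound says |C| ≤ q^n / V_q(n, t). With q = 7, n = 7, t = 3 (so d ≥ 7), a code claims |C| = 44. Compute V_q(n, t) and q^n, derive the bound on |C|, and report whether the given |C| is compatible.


V_q(n, t) = 8359, q^n = 823543, Hamming bound = 98, |C| = 44 ≤ bound (satisfied).

Step 1: Compute V_q(n, t) = Σ_{j=0}^3 C(n, j) (q−1)^j.
  j = 0: C(7,0)·(6)^0 = 1·1 = 1.
  j = 1: C(7,1)·(6)^1 = 7·6 = 42.
  j = 2: C(7,2)·(6)^2 = 21·36 = 756.
  j = 3: C(7,3)·(6)^3 = 35·216 = 7560.
  V_q(n, t) = 1 + 42 + 756 + 7560 = 8359.
Step 2: q^n = 7^7 = 823543.
Step 3: Hamming bound ⌊q^n / V_q(n,t)⌋ = ⌊823543/8359⌋ = 98.
Step 4: Compare |C| = 44 to 98: satisfied.
The claimed |C| lies below the Hamming bound.


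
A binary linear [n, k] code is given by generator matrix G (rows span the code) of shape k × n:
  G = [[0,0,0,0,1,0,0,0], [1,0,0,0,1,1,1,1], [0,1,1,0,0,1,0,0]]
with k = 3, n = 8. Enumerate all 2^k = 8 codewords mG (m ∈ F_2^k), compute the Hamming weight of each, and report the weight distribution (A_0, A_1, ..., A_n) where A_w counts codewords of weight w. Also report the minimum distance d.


Weight distribution: A_0 = 1, A_1 = 1, A_3 = 1, A_4 = 2, A_5 = 2, A_6 = 1. Minimum distance d = 1.

Enumerate all 2^3 = 8 messages m ∈ F_2^3.
For each, compute codeword c = mG in F_2^8, then tally its weight.
  m = 000 → c = 00000000, weight = 0.
  m = 100 → c = 00001000, weight = 1.
  m = 010 → c = 10001111, weight = 5.
  m = 110 → c = 10000111, weight = 4.
  m = 001 → c = 01100100, weight = 3.
  m = 101 → c = 01101100, weight = 4.
  m = 011 → c = 11101011, weight = 6.
  m = 111 → c = 11100011, weight = 5.
Tally weights:
  weight 0: 1 codewords.
  weight 1: 1 codewords.
  weight 3: 1 codewords.
  weight 4: 2 codewords.
  weight 5: 2 codewords.
  weight 6: 1 codewords.
Minimum distance d = smallest w > 0 with A_w > 0 = 1.
Sanity: Σ A_w = 8 = 2^3 = 8 ✓.


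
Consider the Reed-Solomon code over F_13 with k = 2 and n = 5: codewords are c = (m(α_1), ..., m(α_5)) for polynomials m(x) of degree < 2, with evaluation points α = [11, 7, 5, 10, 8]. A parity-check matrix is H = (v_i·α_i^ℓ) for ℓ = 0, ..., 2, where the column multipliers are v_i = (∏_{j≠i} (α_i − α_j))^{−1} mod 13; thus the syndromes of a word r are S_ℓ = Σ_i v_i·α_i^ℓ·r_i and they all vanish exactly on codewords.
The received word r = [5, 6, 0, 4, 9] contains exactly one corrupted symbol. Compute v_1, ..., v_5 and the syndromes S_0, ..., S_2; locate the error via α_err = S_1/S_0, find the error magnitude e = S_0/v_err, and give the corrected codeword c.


S = (6, 8, 2), error at position 4, error magnitude e = 2, c = [5, 6, 0, 2, 9].

Step 1: column multipliers v_i = (∏_{j≠i}(α_i − α_j))^{−1} mod 13.
  i = 1 (α = 11): (11−7)(11−5)(11−10)(11−8) = 4·6·1·3 = 72 ≡ 7, so v_1 = 7^{−1} = 2 (mod 13).
  i = 2 (α = 7): (7−11)(7−5)(7−10)(7−8) = (−4)·2·(−3)·(−1) = −24 ≡ 2, so v_2 = 2^{−1} = 7 (mod 13).
  i = 3 (α = 5): (5−11)(5−7)(5−10)(5−8) = (−6)·(−2)·(−5)·(−3) = 180 ≡ 11, so v_3 = 11^{−1} = 6 (mod 13).
  i = 4 (α = 10): (10−11)(10−7)(10−5)(10−8) = (−1)·3·5·2 = −30 ≡ 9, so v_4 = 9^{−1} = 3 (mod 13).
  i = 5 (α = 8): (8−11)(8−7)(8−5)(8−10) = (−3)·1·3·(−2) = 18 ≡ 5, so v_5 = 5^{−1} = 8 (mod 13).
  v = [2, 7, 6, 3, 8].
Step 2: syndromes of r = [5, 6, 0, 4, 9] (all sums mod 13).
  S_0 = Σ v_i r_i = 2·5 + 7·6 + 6·0 + 3·4 + 8·9 = 136 ≡ 6.
  S_1 = Σ v_i α_i r_i = 2·11·5 + 7·7·6 + 6·5·0 + 3·10·4 + 8·8·9 = 1100 ≡ 8.
  α_i^2 mod 13 = [4, 10, 12, 9, 12].
  S_2 = Σ v_i α_i^2 r_i = 2·4·5 + 7·10·6 + 6·12·0 + 3·9·4 + 8·12·9 = 1432 ≡ 2.
  S = (6, 8, 2) ≠ 0, so r is not a codeword (an error is present).
Step 3: locate the error. For a single error e at position i, S_ℓ = v_i·e·α_i^ℓ, so α_err = S_1/S_0.
  S_0^{−1} = 6^{−1} = 11 (mod 13), so α_err = 8·11 = 88 ≡ 10 = α_4. Error position i = 4.
  Consistency check: S_2/S_1 = 2·5 = 10 ≡ 10 = α_err ✓ (single-error assumption holds).
Step 4: error magnitude e = S_0/v_4 = S_0·∏_{j≠4}(α_4 − α_j) = 6·9 = 54 ≡ 2 (mod 13).
Step 5: correct position 4: c_4 = r_4 − e = 4 − 2 ≡ 2 (mod 13). Hence c = [5, 6, 0, 2, 9].
  Check: interpolating c through the α_i gives m(x) = 11 + 3·x (degree < 2) with m(α_i) = c_i for every i, so c is indeed a codeword.


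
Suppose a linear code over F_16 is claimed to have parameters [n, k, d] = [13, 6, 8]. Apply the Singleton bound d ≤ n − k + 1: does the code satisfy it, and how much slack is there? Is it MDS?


Singleton RHS = n − k + 1 = 8, slack = 0, bound satisfied, MDS.

Singleton bound: d ≤ n − k + 1.
Here n = 13, k = 6, so n − k + 1 = 8.
Given d = 8, check d ≤ 8: YES.
Slack = (n − k + 1) − d = 0.
The code is MDS (slack = 0).
Description: the claimed parameters are [13, 6, 8]_16; such a code would be MDS (meets Singleton bound).


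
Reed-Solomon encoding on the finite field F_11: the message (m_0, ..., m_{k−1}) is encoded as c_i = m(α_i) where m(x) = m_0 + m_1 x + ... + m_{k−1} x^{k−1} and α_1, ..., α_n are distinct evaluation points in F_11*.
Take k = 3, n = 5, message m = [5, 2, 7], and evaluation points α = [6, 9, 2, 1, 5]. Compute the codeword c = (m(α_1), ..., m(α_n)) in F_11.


c = [5, 7, 4, 3, 3]

Message polynomial: m(x) = 5 + 2·x + 7·x^2 (mod 11).
For each evaluation point α_i, compute m(α_i) mod 11:
  α_1 = 6: Horner steps 7 → 0 → 5, so m(6) = 5.
  α_2 = 9: Horner steps 7 → 10 → 7, so m(9) = 7.
  α_3 = 2: Horner steps 7 → 5 → 4, so m(2) = 4.
  α_4 = 1: Horner steps 7 → 9 → 3, so m(1) = 3.
  α_5 = 5: Horner steps 7 → 4 → 3, so m(5) = 3.
Codeword c = [5, 7, 4, 3, 3] ∈ F_11^5.


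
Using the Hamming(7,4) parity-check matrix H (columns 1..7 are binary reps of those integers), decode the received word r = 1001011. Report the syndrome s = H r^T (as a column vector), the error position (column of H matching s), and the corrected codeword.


s = (1, 0, 0)^T, error position = 4, corrected codeword c = 1000011

Compute s = H r^T mod 2 one row at a time:
  s_1 = 1 + 0 + 1 + 1 = 3 ≡ 1 (mod 2).
  s_2 = 0 + 0 + 1 + 1 = 2 ≡ 0 (mod 2).
  s_3 = 1 + 0 + 0 + 1 = 2 ≡ 0 (mod 2).
s = (1, 0, 0)^T — this equals column 4 of H (binary 100), so error is at position 4.
Correct: flip bit 4 of r = 1001011 to get c = 1000011.


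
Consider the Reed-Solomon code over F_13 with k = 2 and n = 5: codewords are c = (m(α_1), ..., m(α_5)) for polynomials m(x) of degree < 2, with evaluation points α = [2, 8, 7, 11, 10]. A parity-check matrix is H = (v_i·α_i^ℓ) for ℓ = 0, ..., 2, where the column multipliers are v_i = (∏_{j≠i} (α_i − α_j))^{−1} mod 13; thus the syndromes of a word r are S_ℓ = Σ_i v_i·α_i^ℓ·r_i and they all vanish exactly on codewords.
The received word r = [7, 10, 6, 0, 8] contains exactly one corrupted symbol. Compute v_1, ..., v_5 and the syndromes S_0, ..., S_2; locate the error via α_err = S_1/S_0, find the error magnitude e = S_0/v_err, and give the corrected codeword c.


S = (9, 7, 4), error at position 2, error magnitude e = 12, c = [7, 11, 6, 0, 8].

Step 1: column multipliers v_i = (∏_{j≠i}(α_i − α_j))^{−1} mod 13.
  i = 1 (α = 2): (2−8)(2−7)(2−11)(2−10) = (−6)·(−5)·(−9)·(−8) = 2160 ≡ 2, so v_1 = 2^{−1} = 7 (mod 13).
  i = 2 (α = 8): (8−2)(8−7)(8−11)(8−10) = 6·1·(−3)·(−2) = 36 ≡ 10, so v_2 = 10^{−1} = 4 (mod 13).
  i = 3 (α = 7): (7−2)(7−8)(7−11)(7−10) = 5·(−1)·(−4)·(−3) = −60 ≡ 5, so v_3 = 5^{−1} = 8 (mod 13).
  i = 4 (α = 11): (11−2)(11−8)(11−7)(11−10) = 9·3·4·1 = 108 ≡ 4, so v_4 = 4^{−1} = 10 (mod 13).
  i = 5 (α = 10): (10−2)(10−8)(10−7)(10−11) = 8·2·3·(−1) = −48 ≡ 4, so v_5 = 4^{−1} = 10 (mod 13).
  v = [7, 4, 8, 10, 10].
Step 2: syndromes of r = [7, 10, 6, 0, 8] (all sums mod 13).
  S_0 = Σ v_i r_i = 7·7 + 4·10 + 8·6 + 10·0 + 10·8 = 217 ≡ 9.
  S_1 = Σ v_i α_i r_i = 7·2·7 + 4·8·10 + 8·7·6 + 10·11·0 + 10·10·8 = 1554 ≡ 7.
  α_i^2 mod 13 = [4, 12, 10, 4, 9].
  S_2 = Σ v_i α_i^2 r_i = 7·4·7 + 4·12·10 + 8·10·6 + 10·4·0 + 10·9·8 = 1876 ≡ 4.
  S = (9, 7, 4) ≠ 0, so r is not a codeword (an error is present).
Step 3: locate the error. For a single error e at position i, S_ℓ = v_i·e·α_i^ℓ, so α_err = S_1/S_0.
  S_0^{−1} = 9^{−1} = 3 (mod 13), so α_err = 7·3 = 21 ≡ 8 = α_2. Error position i = 2.
  Consistency check: S_2/S_1 = 4·2 = 8 ≡ 8 = α_err ✓ (single-error assumption holds).
Step 4: error magnitude e = S_0/v_2 = S_0·∏_{j≠2}(α_2 − α_j) = 9·10 = 90 ≡ 12 (mod 13).
Step 5: correct position 2: c_2 = r_2 − e = 10 − 12 ≡ 11 (mod 13). Hence c = [7, 11, 6, 0, 8].
  Check: interpolating c through the α_i gives m(x) = 10 + 5·x (degree < 2) with m(α_i) = c_i for every i, so c is indeed a codeword.
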